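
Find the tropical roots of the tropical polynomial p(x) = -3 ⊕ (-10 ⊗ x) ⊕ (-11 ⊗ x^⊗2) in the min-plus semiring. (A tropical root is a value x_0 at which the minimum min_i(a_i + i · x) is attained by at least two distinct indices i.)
Roots: {1, 7}

Each tropical root is a break point of the lower envelope of the lines y = a_i + i · x (there are 3 lines, with slopes 0, 1, ..., 2). Only the lines that attain the minimum somewhere contribute to roots; other lines are dominated. Here the surviving (envelope) indices are i = 2, i = 1, i = 0.
Intersections between consecutive envelope lines give the roots: for adjacent envelope indices i < j the intersection is x = (a_i − a_j) / (j − i). Reading off the sorted break points: {1, 7}.
Verification: at each break x_0, at least two indices attain the minimum of min_i(a_i + i · x_0).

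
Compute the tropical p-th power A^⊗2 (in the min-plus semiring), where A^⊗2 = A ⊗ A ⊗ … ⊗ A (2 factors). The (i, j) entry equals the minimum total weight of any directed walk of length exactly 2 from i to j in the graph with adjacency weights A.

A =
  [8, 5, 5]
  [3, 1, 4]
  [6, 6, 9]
A^⊗2 =
  [8, 6, 9]
  [4, 2, 5]
  [9, 7, 10]

Each entry (A^⊗2)_ij equals the minimum over all length-2 walks i = v_0 → v_1 → … → v_2 = j of Σ_t A[v_t][v_{t+1}]. For example, for (i, j) = (0, 2) we minimise over 3 possible intermediate vertex sequences; the minimum is 9, attained along the walk 0 → 1 → 2.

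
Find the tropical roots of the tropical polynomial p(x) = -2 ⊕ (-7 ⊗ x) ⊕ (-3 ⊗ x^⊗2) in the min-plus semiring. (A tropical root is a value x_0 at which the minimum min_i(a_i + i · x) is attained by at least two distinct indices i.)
Roots: {-4, 5}

Each tropical root is a break point of the lower envelope of the lines y = a_i + i · x (there are 3 lines, with slopes 0, 1, ..., 2). Only the lines that attain the minimum somewhere contribute to roots; other lines are dominated. Here the surviving (envelope) indices are i = 2, i = 1, i = 0.
Intersections between consecutive envelope lines give the roots: for adjacent envelope indices i < j the intersection is x = (a_i − a_j) / (j − i). Reading off the sorted break points: {-4, 5}.
Verification: at each break x_0, at least two indices attain the minimum of min_i(a_i + i · x_0).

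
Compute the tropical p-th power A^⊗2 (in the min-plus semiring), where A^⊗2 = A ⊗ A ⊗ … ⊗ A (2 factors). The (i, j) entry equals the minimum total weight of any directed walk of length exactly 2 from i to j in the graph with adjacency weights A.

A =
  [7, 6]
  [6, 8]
A^⊗2 =
  [12, 13]
  [13, 12]

Each entry (A^⊗2)_ij equals the minimum over all length-2 walks i = v_0 → v_1 → … → v_2 = j of Σ_t A[v_t][v_{t+1}]. For example, for (i, j) = (0, 1) we minimise over 2 possible intermediate vertex sequences; the minimum is 13, attained along the walk 0 → 0 → 1.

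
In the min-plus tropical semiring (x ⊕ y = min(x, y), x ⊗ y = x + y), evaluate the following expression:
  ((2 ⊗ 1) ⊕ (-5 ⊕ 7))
((2 ⊗ 1) ⊕ (-5 ⊕ 7)) = -5

Expand innermost to outermost. Recall ⊕ takes the minimum of its arguments and ⊗ takes their sum. Working out the expression ((2 ⊗ 1) ⊕ (-5 ⊕ 7)) gives -5.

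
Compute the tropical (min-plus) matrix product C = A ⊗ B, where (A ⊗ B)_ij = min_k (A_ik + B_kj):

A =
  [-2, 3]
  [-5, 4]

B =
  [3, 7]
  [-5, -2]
A ⊗ B =
  [-2, 1]
  [-2, 2]

Apply the min-plus product entry-by-entry:
  C[0][0] = min over k of (A[0][0] + B[0][0] = -2 + 3 = 1, A[0][1] + B[1][0] = 3 + -5 = -2) = -2 (attained at k = 1)
  C[0][1] = min over k of (A[0][0] + B[0][1] = -2 + 7 = 5, A[0][1] + B[1][1] = 3 + -2 = 1) = 1 (attained at k = 1)
  C[1][0] = min over k of (A[1][0] + B[0][0] = -5 + 3 = -2, A[1][1] + B[1][0] = 4 + -5 = -1) = -2 (attained at k = 0)
  C[1][1] = min over k of (A[1][0] + B[0][1] = -5 + 7 = 2, A[1][1] + B[1][1] = 4 + -2 = 2) = 2 (attained at k = 0)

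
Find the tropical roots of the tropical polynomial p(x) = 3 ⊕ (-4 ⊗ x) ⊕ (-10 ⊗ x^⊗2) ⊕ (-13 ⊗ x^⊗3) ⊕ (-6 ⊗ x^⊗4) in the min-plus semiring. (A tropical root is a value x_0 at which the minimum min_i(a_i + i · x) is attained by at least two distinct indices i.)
Roots: {-7, 3, 6, 7}

Each tropical root is a break point of the lower envelope of the lines y = a_i + i · x (there are 5 lines, with slopes 0, 1, ..., 4). Only the lines that attain the minimum somewhere contribute to roots; other lines are dominated. Here the surviving (envelope) indices are i = 4, i = 3, i = 2, i = 1, i = 0.
Intersections between consecutive envelope lines give the roots: for adjacent envelope indices i < j the intersection is x = (a_i − a_j) / (j − i). Reading off the sorted break points: {-7, 3, 6, 7}.
Verification: at each break x_0, at least two indices attain the minimum of min_i(a_i + i · x_0).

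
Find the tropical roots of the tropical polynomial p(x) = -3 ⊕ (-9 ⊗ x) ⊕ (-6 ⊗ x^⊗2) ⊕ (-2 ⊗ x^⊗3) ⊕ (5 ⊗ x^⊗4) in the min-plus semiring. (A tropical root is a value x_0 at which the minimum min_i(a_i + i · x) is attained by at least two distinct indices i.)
Roots: {-7, -4, -3, 6}

Each tropical root is a break point of the lower envelope of the lines y = a_i + i · x (there are 5 lines, with slopes 0, 1, ..., 4). Only the lines that attain the minimum somewhere contribute to roots; other lines are dominated. Here the surviving (envelope) indices are i = 4, i = 3, i = 2, i = 1, i = 0.
Intersections between consecutive envelope lines give the roots: for adjacent envelope indices i < j the intersection is x = (a_i − a_j) / (j − i). Reading off the sorted break points: {-7, -4, -3, 6}.
Verification: at each break x_0, at least two indices attain the minimum of min_i(a_i + i · x_0).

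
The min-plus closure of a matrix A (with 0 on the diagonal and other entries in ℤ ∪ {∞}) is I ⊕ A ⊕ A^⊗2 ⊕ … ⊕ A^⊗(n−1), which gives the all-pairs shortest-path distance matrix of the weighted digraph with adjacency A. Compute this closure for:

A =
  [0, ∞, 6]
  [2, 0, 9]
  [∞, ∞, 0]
Closure =
  [0, ∞, 6]
  [2, 0, 8]
  [∞, ∞, 0]

This is the Floyd-Warshall all-pairs shortest-path computation. For each intermediate vertex k = 0, 1, …, 2, update dist[i][j] ← min(dist[i][j], dist[i][k] + dist[k][j]). The final matrix gives, for each (i, j), the minimum total weight of any directed path from i to j (possibly empty when i = j).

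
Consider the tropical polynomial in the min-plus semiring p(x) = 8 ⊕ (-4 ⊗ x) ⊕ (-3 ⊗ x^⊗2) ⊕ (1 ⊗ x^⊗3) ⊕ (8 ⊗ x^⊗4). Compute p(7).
p(7) = 3

A tropical monomial a ⊗ x^⊗i evaluates to a + i · x. Evaluating each term at x = 7:
  Term 0 contributes 8 + 0 · 7 = 8
  Term 1 contributes -4 + 1 · 7 = 3
  Term 2 contributes -3 + 2 · 7 = 11
  Term 3 contributes 1 + 3 · 7 = 22
  Term 4 contributes 8 + 4 · 7 = 36
p(7) = ⊕ of these = min[8, 3, 11, 22, 36] = 3.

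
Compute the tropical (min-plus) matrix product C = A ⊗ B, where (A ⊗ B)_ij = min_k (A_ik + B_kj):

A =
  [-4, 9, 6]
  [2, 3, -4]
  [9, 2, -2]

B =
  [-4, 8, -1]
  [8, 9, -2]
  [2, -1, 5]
A ⊗ B =
  [-8, 4, -5]
  [-2, -5, 1]
  [0, -3, 0]

Apply the min-plus product entry-by-entry:
  C[0][0] = min over k of (A[0][0] + B[0][0] = -4 + -4 = -8, A[0][1] + B[1][0] = 9 + 8 = 17, A[0][2] + B[2][0] = 6 + 2 = 8) = -8 (attained at k = 0)
  C[0][1] = min over k of (A[0][0] + B[0][1] = -4 + 8 = 4, A[0][1] + B[1][1] = 9 + 9 = 18, A[0][2] + B[2][1] = 6 + -1 = 5) = 4 (attained at k = 0)
  C[0][2] = min over k of (A[0][0] + B[0][2] = -4 + -1 = -5, A[0][1] + B[1][2] = 9 + -2 = 7, A[0][2] + B[2][2] = 6 + 5 = 11) = -5 (attained at k = 0)
  C[1][0] = min over k of (A[1][0] + B[0][0] = 2 + -4 = -2, A[1][1] + B[1][0] = 3 + 8 = 11, A[1][2] + B[2][0] = -4 + 2 = -2) = -2 (attained at k = 0)
  C[1][1] = min over k of (A[1][0] + B[0][1] = 2 + 8 = 10, A[1][1] + B[1][1] = 3 + 9 = 12, A[1][2] + B[2][1] = -4 + -1 = -5) = -5 (attained at k = 2)
  C[1][2] = min over k of (A[1][0] + B[0][2] = 2 + -1 = 1, A[1][1] + B[1][2] = 3 + -2 = 1, A[1][2] + B[2][2] = -4 + 5 = 1) = 1 (attained at k = 0)
  C[2][0] = min over k of (A[2][0] + B[0][0] = 9 + -4 = 5, A[2][1] + B[1][0] = 2 + 8 = 10, A[2][2] + B[2][0] = -2 + 2 = 0) = 0 (attained at k = 2)
  C[2][1] = min over k of (A[2][0] + B[0][1] = 9 + 8 = 17, A[2][1] + B[1][1] = 2 + 9 = 11, A[2][2] + B[2][1] = -2 + -1 = -3) = -3 (attained at k = 2)
  C[2][2] = min over k of (A[2][0] + B[0][2] = 9 + -1 = 8, A[2][1] + B[1][2] = 2 + -2 = 0, A[2][2] + B[2][2] = -2 + 5 = 3) = 0 (attained at k = 1)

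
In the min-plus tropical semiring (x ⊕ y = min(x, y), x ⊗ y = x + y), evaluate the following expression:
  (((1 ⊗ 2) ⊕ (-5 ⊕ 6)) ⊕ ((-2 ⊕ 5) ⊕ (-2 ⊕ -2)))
(((1 ⊗ 2) ⊕ (-5 ⊕ 6)) ⊕ ((-2 ⊕ 5) ⊕ (-2 ⊕ -2))) = -5

Expand innermost to outermost. Recall ⊕ takes the minimum of its arguments and ⊗ takes their sum. Working out the expression (((1 ⊗ 2) ⊕ (-5 ⊕ 6)) ⊕ ((-2 ⊕ 5) ⊕ (-2 ⊕ -2))) gives -5.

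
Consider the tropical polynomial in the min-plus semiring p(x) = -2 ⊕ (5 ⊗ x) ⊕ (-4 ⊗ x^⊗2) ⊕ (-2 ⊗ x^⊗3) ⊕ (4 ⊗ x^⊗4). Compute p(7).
p(7) = -2

A tropical monomial a ⊗ x^⊗i evaluates to a + i · x. Evaluating each term at x = 7:
  Term 0 contributes -2 + 0 · 7 = -2
  Term 1 contributes 5 + 1 · 7 = 12
  Term 2 contributes -4 + 2 · 7 = 10
  Term 3 contributes -2 + 3 · 7 = 19
  Term 4 contributes 4 + 4 · 7 = 32
p(7) = ⊕ of these = min[-2, 12, 10, 19, 32] = -2.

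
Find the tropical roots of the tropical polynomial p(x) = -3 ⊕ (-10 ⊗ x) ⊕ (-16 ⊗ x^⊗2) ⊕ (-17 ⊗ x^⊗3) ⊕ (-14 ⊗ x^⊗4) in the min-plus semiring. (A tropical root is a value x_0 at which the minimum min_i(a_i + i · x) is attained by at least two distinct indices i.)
Roots: {-3, 1, 6, 7}

Each tropical root is a break point of the lower envelope of the lines y = a_i + i · x (there are 5 lines, with slopes 0, 1, ..., 4). Only the lines that attain the minimum somewhere contribute to roots; other lines are dominated. Here the surviving (envelope) indices are i = 4, i = 3, i = 2, i = 1, i = 0.
Intersections between consecutive envelope lines give the roots: for adjacent envelope indices i < j the intersection is x = (a_i − a_j) / (j − i). Reading off the sorted break points: {-3, 1, 6, 7}.
Verification: at each break x_0, at least two indices attain the minimum of min_i(a_i + i · x_0).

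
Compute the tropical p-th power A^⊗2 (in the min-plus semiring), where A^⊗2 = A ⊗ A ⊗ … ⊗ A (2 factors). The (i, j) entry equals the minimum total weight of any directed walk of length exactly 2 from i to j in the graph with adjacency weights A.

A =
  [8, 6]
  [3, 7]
A^⊗2 =
  [9, 13]
  [10, 9]

Each entry (A^⊗2)_ij equals the minimum over all length-2 walks i = v_0 → v_1 → … → v_2 = j of Σ_t A[v_t][v_{t+1}]. For example, for (i, j) = (0, 1) we minimise over 2 possible intermediate vertex sequences; the minimum is 13, attained along the walk 0 → 1 → 1.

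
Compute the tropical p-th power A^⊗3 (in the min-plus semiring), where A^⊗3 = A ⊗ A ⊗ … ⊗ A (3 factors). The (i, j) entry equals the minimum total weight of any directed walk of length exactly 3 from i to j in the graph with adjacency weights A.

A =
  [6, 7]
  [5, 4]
A^⊗3 =
  [16, 15]
  [13, 12]

Each entry (A^⊗3)_ij equals the minimum over all length-3 walks i = v_0 → v_1 → … → v_3 = j of Σ_t A[v_t][v_{t+1}]. For example, for (i, j) = (0, 1) we minimise over 4 possible intermediate vertex sequences; the minimum is 15, attained along the walk 0 → 1 → 1 → 1.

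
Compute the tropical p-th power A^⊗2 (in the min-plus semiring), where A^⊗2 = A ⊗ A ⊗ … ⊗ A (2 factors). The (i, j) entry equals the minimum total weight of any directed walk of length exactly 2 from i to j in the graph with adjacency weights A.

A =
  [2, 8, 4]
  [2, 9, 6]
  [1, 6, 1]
A^⊗2 =
  [4, 10, 5]
  [4, 10, 6]
  [2, 7, 2]

Each entry (A^⊗2)_ij equals the minimum over all length-2 walks i = v_0 → v_1 → … → v_2 = j of Σ_t A[v_t][v_{t+1}]. For example, for (i, j) = (0, 2) we minimise over 3 possible intermediate vertex sequences; the minimum is 5, attained along the walk 0 → 2 → 2.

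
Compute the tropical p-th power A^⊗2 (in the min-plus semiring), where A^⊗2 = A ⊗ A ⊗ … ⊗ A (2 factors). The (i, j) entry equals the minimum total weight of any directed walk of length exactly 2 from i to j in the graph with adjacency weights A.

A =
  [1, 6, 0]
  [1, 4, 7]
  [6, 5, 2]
A^⊗2 =
  [2, 5, 1]
  [2, 7, 1]
  [6, 7, 4]

Each entry (A^⊗2)_ij equals the minimum over all length-2 walks i = v_0 → v_1 → … → v_2 = j of Σ_t A[v_t][v_{t+1}]. For example, for (i, j) = (0, 2) we minimise over 3 possible intermediate vertex sequences; the minimum is 1, attained along the walk 0 → 0 → 2.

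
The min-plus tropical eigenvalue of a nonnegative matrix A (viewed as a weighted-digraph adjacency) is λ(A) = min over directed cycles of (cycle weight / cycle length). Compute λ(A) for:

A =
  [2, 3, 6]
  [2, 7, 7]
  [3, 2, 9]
λ(A) = 2

Enumerate directed cycles and compute their means (weight / length). Sample:
  cycle 0 → 0: weight = 2, length = 1, mean = 2/1 ≈ 2.000
  cycle 1 → 1: weight = 7, length = 1, mean = 7/1 ≈ 7.000
  cycle 2 → 2: weight = 9, length = 1, mean = 9/1 ≈ 9.000
  cycle 0 → 1 → 0: weight = 5, length = 2, mean = 5/2 ≈ 2.500
  cycle 0 → 2 → 0: weight = 9, length = 2, mean = 9/2 ≈ 4.500
  cycle 1 → 0 → 1: weight = 5, length = 2, mean = 5/2 ≈ 2.500
Minimum mean = 2.000, attained e.g. along the cycle 0 → 0 with weight 2 and length 1. So λ(A) = 2/1 = 2.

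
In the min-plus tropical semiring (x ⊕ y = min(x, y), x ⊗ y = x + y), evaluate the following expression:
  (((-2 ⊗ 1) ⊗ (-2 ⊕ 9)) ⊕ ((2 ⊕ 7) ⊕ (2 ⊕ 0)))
(((-2 ⊗ 1) ⊗ (-2 ⊕ 9)) ⊕ ((2 ⊕ 7) ⊕ (2 ⊕ 0))) = -3

Expand innermost to outermost. Recall ⊕ takes the minimum of its arguments and ⊗ takes their sum. Working out the expression (((-2 ⊗ 1) ⊗ (-2 ⊕ 9)) ⊕ ((2 ⊕ 7) ⊕ (2 ⊕ 0))) gives -3.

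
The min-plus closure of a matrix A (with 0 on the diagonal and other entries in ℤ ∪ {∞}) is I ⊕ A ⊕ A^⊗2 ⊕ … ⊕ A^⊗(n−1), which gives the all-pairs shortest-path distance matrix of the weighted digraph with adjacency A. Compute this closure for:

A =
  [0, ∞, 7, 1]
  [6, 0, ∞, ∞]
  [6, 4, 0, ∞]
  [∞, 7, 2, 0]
Closure =
  [0, 7, 3, 1]
  [6, 0, 9, 7]
  [6, 4, 0, 7]
  [8, 6, 2, 0]

This is the Floyd-Warshall all-pairs shortest-path computation. For each intermediate vertex k = 0, 1, …, 3, update dist[i][j] ← min(dist[i][j], dist[i][k] + dist[k][j]). The final matrix gives, for each (i, j), the minimum total weight of any directed path from i to j (possibly empty when i = j).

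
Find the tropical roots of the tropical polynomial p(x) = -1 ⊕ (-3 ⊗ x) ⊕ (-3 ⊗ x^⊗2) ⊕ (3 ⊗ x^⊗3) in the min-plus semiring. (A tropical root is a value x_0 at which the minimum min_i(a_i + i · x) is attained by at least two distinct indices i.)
Roots: {-6, 0, 2}

Each tropical root is a break point of the lower envelope of the lines y = a_i + i · x (there are 4 lines, with slopes 0, 1, ..., 3). Only the lines that attain the minimum somewhere contribute to roots; other lines are dominated. Here the surviving (envelope) indices are i = 3, i = 2, i = 1, i = 0.
Intersections between consecutive envelope lines give the roots: for adjacent envelope indices i < j the intersection is x = (a_i − a_j) / (j − i). Reading off the sorted break points: {-6, 0, 2}.
Verification: at each break x_0, at least two indices attain the minimum of min_i(a_i + i · x_0).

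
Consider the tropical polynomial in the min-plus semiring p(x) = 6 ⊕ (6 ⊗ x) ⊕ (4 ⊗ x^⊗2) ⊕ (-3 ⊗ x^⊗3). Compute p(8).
p(8) = 6

A tropical monomial a ⊗ x^⊗i evaluates to a + i · x. Evaluating each term at x = 8:
  Term 0 contributes 6 + 0 · 8 = 6
  Term 1 contributes 6 + 1 · 8 = 14
  Term 2 contributes 4 + 2 · 8 = 20
  Term 3 contributes -3 + 3 · 8 = 21
p(8) = ⊕ of these = min[6, 14, 20, 21] = 6.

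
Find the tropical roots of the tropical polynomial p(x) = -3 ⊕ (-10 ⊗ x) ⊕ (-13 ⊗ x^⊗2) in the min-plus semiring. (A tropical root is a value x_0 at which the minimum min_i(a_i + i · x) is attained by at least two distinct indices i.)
Roots: {3, 7}

Each tropical root is a break point of the lower envelope of the lines y = a_i + i · x (there are 3 lines, with slopes 0, 1, ..., 2). Only the lines that attain the minimum somewhere contribute to roots; other lines are dominated. Here the surviving (envelope) indices are i = 2, i = 1, i = 0.
Intersections between consecutive envelope lines give the roots: for adjacent envelope indices i < j the intersection is x = (a_i − a_j) / (j − i). Reading off the sorted break points: {3, 7}.
Verification: at each break x_0, at least two indices attain the minimum of min_i(a_i + i · x_0).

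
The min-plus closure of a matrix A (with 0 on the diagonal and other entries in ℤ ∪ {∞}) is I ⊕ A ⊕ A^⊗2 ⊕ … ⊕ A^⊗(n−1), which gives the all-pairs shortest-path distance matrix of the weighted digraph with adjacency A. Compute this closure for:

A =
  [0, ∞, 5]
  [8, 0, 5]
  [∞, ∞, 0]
Closure =
  [0, ∞, 5]
  [8, 0, 5]
  [∞, ∞, 0]

This is the Floyd-Warshall all-pairs shortest-path computation. For each intermediate vertex k = 0, 1, …, 2, update dist[i][j] ← min(dist[i][j], dist[i][k] + dist[k][j]). The final matrix gives, for each (i, j), the minimum total weight of any directed path from i to j (possibly empty when i = j).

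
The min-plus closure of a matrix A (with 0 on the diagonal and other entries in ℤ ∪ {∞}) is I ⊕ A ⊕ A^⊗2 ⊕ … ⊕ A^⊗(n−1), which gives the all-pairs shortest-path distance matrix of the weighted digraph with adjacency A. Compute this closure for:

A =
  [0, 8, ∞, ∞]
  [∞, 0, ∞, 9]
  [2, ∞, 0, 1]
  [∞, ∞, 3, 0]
Closure =
  [0, 8, 20, 17]
  [14, 0, 12, 9]
  [2, 10, 0, 1]
  [5, 13, 3, 0]

This is the Floyd-Warshall all-pairs shortest-path computation. For each intermediate vertex k = 0, 1, …, 3, update dist[i][j] ← min(dist[i][j], dist[i][k] + dist[k][j]). The final matrix gives, for each (i, j), the minimum total weight of any directed path from i to j (possibly empty when i = j).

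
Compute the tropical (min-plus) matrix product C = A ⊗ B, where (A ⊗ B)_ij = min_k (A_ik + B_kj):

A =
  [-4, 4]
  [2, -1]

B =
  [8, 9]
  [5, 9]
A ⊗ B =
  [4, 5]
  [4, 8]

Apply the min-plus product entry-by-entry:
  C[0][0] = min over k of (A[0][0] + B[0][0] = -4 + 8 = 4, A[0][1] + B[1][0] = 4 + 5 = 9) = 4 (attained at k = 0)
  C[0][1] = min over k of (A[0][0] + B[0][1] = -4 + 9 = 5, A[0][1] + B[1][1] = 4 + 9 = 13) = 5 (attained at k = 0)
  C[1][0] = min over k of (A[1][0] + B[0][0] = 2 + 8 = 10, A[1][1] + B[1][0] = -1 + 5 = 4) = 4 (attained at k = 1)
  C[1][1] = min over k of (A[1][0] + B[0][1] = 2 + 9 = 11, A[1][1] + B[1][1] = -1 + 9 = 8) = 8 (attained at k = 1)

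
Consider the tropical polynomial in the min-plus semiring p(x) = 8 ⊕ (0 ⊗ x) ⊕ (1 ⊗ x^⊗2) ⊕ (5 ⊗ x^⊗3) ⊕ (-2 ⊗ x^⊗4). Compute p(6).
p(6) = 6

A tropical monomial a ⊗ x^⊗i evaluates to a + i · x. Evaluating each term at x = 6:
  Term 0 contributes 8 + 0 · 6 = 8
  Term 1 contributes 0 + 1 · 6 = 6
  Term 2 contributes 1 + 2 · 6 = 13
  Term 3 contributes 5 + 3 · 6 = 23
  Term 4 contributes -2 + 4 · 6 = 22
p(6) = ⊕ of these = min[8, 6, 13, 23, 22] = 6.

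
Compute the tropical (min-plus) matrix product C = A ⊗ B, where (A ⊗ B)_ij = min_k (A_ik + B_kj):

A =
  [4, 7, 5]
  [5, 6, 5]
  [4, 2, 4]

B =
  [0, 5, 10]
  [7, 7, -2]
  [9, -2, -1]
A ⊗ B =
  [4, 3, 4]
  [5, 3, 4]
  [4, 2, 0]

Apply the min-plus product entry-by-entry:
  C[0][0] = min over k of (A[0][0] + B[0][0] = 4 + 0 = 4, A[0][1] + B[1][0] = 7 + 7 = 14, A[0][2] + B[2][0] = 5 + 9 = 14) = 4 (attained at k = 0)
  C[0][1] = min over k of (A[0][0] + B[0][1] = 4 + 5 = 9, A[0][1] + B[1][1] = 7 + 7 = 14, A[0][2] + B[2][1] = 5 + -2 = 3) = 3 (attained at k = 2)
  C[0][2] = min over k of (A[0][0] + B[0][2] = 4 + 10 = 14, A[0][1] + B[1][2] = 7 + -2 = 5, A[0][2] + B[2][2] = 5 + -1 = 4) = 4 (attained at k = 2)
  C[1][0] = min over k of (A[1][0] + B[0][0] = 5 + 0 = 5, A[1][1] + B[1][0] = 6 + 7 = 13, A[1][2] + B[2][0] = 5 + 9 = 14) = 5 (attained at k = 0)
  C[1][1] = min over k of (A[1][0] + B[0][1] = 5 + 5 = 10, A[1][1] + B[1][1] = 6 + 7 = 13, A[1][2] + B[2][1] = 5 + -2 = 3) = 3 (attained at k = 2)
  C[1][2] = min over k of (A[1][0] + B[0][2] = 5 + 10 = 15, A[1][1] + B[1][2] = 6 + -2 = 4, A[1][2] + B[2][2] = 5 + -1 = 4) = 4 (attained at k = 1)
  C[2][0] = min over k of (A[2][0] + B[0][0] = 4 + 0 = 4, A[2][1] + B[1][0] = 2 + 7 = 9, A[2][2] + B[2][0] = 4 + 9 = 13) = 4 (attained at k = 0)
  C[2][1] = min over k of (A[2][0] + B[0][1] = 4 + 5 = 9, A[2][1] + B[1][1] = 2 + 7 = 9, A[2][2] + B[2][1] = 4 + -2 = 2) = 2 (attained at k = 2)
  C[2][2] = min over k of (A[2][0] + B[0][2] = 4 + 10 = 14, A[2][1] + B[1][2] = 2 + -2 = 0, A[2][2] + B[2][2] = 4 + -1 = 3) = 0 (attained at k = 1)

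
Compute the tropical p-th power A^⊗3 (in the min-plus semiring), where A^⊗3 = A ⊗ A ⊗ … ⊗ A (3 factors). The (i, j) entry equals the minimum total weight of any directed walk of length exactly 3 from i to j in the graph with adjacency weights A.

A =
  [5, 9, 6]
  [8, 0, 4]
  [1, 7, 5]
A^⊗3 =
  [12, 9, 13]
  [5, 0, 4]
  [8, 7, 11]

Each entry (A^⊗3)_ij equals the minimum over all length-3 walks i = v_0 → v_1 → … → v_3 = j of Σ_t A[v_t][v_{t+1}]. For example, for (i, j) = (0, 2) we minimise over 9 possible intermediate vertex sequences; the minimum is 13, attained along the walk 0 → 1 → 1 → 2.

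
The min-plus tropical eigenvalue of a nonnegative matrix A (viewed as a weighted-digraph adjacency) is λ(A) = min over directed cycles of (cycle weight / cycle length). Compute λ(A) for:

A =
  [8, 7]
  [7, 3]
λ(A) = 3

Enumerate directed cycles and compute their means (weight / length). Sample:
  cycle 0 → 0: weight = 8, length = 1, mean = 8/1 ≈ 8.000
  cycle 1 → 1: weight = 3, length = 1, mean = 3/1 ≈ 3.000
  cycle 0 → 1 → 0: weight = 14, length = 2, mean = 14/2 ≈ 7.000
  cycle 1 → 0 → 1: weight = 14, length = 2, mean = 14/2 ≈ 7.000
Minimum mean = 3.000, attained e.g. along the cycle 1 → 1 with weight 3 and length 1. So λ(A) = 3/1 = 3.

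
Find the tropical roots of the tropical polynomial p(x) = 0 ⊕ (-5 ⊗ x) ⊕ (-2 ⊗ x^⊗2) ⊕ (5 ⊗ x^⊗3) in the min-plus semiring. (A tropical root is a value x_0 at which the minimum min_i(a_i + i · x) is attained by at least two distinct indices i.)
Roots: {-7, -3, 5}

Each tropical root is a break point of the lower envelope of the lines y = a_i + i · x (there are 4 lines, with slopes 0, 1, ..., 3). Only the lines that attain the minimum somewhere contribute to roots; other lines are dominated. Here the surviving (envelope) indices are i = 3, i = 2, i = 1, i = 0.
Intersections between consecutive envelope lines give the roots: for adjacent envelope indices i < j the intersection is x = (a_i − a_j) / (j − i). Reading off the sorted break points: {-7, -3, 5}.
Verification: at each break x_0, at least two indices attain the minimum of min_i(a_i + i · x_0).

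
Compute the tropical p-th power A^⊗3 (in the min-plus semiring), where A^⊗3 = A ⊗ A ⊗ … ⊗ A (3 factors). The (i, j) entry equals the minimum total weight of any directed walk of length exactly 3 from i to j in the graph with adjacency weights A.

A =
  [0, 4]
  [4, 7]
A^⊗3 =
  [0, 4]
  [4, 8]

Each entry (A^⊗3)_ij equals the minimum over all length-3 walks i = v_0 → v_1 → … → v_3 = j of Σ_t A[v_t][v_{t+1}]. For example, for (i, j) = (0, 1) we minimise over 4 possible intermediate vertex sequences; the minimum is 4, attained along the walk 0 → 0 → 0 → 1.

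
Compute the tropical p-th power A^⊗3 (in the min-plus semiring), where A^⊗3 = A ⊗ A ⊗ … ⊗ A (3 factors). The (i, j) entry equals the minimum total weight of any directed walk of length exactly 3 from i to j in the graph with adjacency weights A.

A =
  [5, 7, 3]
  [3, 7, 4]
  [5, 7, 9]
A^⊗3 =
  [13, 15, 11]
  [11, 13, 11]
  [13, 15, 13]

Each entry (A^⊗3)_ij equals the minimum over all length-3 walks i = v_0 → v_1 → … → v_3 = j of Σ_t A[v_t][v_{t+1}]. For example, for (i, j) = (0, 2) we minimise over 9 possible intermediate vertex sequences; the minimum is 11, attained along the walk 0 → 2 → 0 → 2.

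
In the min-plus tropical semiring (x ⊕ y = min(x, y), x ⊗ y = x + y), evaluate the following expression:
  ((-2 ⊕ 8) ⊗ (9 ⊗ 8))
((-2 ⊕ 8) ⊗ (9 ⊗ 8)) = 15

Expand innermost to outermost. Recall ⊕ takes the minimum of its arguments and ⊗ takes their sum. Working out the expression ((-2 ⊕ 8) ⊗ (9 ⊗ 8)) gives 15.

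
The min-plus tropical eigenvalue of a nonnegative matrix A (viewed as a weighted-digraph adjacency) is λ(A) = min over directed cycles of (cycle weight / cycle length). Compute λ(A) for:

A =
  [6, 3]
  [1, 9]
λ(A) = 2

Enumerate directed cycles and compute their means (weight / length). Sample:
  cycle 0 → 0: weight = 6, length = 1, mean = 6/1 ≈ 6.000
  cycle 1 → 1: weight = 9, length = 1, mean = 9/1 ≈ 9.000
  cycle 0 → 1 → 0: weight = 4, length = 2, mean = 4/2 ≈ 2.000
  cycle 1 → 0 → 1: weight = 4, length = 2, mean = 4/2 ≈ 2.000
Minimum mean = 2.000, attained e.g. along the cycle 0 → 1 → 0 with weight 4 and length 2. So λ(A) = 4/2 = 2.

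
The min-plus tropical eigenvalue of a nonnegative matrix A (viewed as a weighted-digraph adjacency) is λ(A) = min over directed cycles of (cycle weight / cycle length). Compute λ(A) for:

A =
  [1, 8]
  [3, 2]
λ(A) = 1

Enumerate directed cycles and compute their means (weight / length). Sample:
  cycle 0 → 0: weight = 1, length = 1, mean = 1/1 ≈ 1.000
  cycle 1 → 1: weight = 2, length = 1, mean = 2/1 ≈ 2.000
  cycle 0 → 1 → 0: weight = 11, length = 2, mean = 11/2 ≈ 5.500
  cycle 1 → 0 → 1: weight = 11, length = 2, mean = 11/2 ≈ 5.500
Minimum mean = 1.000, attained e.g. along the cycle 0 → 0 with weight 1 and length 1. So λ(A) = 1/1 = 1.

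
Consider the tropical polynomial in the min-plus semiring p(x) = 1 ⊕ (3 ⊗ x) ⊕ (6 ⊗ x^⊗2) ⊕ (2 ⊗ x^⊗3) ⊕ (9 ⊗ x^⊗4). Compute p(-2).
p(-2) = -4

A tropical monomial a ⊗ x^⊗i evaluates to a + i · x. Evaluating each term at x = -2:
  Term 0 contributes 1 + 0 · -2 = 1
  Term 1 contributes 3 + 1 · -2 = 1
  Term 2 contributes 6 + 2 · -2 = 2
  Term 3 contributes 2 + 3 · -2 = -4
  Term 4 contributes 9 + 4 · -2 = 1
p(-2) = ⊕ of these = min[1, 1, 2, -4, 1] = -4.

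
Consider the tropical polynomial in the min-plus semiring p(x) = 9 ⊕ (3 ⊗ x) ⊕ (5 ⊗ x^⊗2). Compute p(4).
p(4) = 7

A tropical monomial a ⊗ x^⊗i evaluates to a + i · x. Evaluating each term at x = 4:
  Term 0 contributes 9 + 0 · 4 = 9
  Term 1 contributes 3 + 1 · 4 = 7
  Term 2 contributes 5 + 2 · 4 = 13
p(4) = ⊕ of these = min[9, 7, 13] = 7.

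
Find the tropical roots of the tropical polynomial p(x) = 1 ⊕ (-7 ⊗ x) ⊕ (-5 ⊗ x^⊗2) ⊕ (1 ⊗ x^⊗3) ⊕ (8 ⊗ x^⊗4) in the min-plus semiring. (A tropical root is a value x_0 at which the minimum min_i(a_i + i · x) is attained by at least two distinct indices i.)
Roots: {-7, -6, -2, 8}

Each tropical root is a break point of the lower envelope of the lines y = a_i + i · x (there are 5 lines, with slopes 0, 1, ..., 4). Only the lines that attain the minimum somewhere contribute to roots; other lines are dominated. Here the surviving (envelope) indices are i = 4, i = 3, i = 2, i = 1, i = 0.
Intersections between consecutive envelope lines give the roots: for adjacent envelope indices i < j the intersection is x = (a_i − a_j) / (j − i). Reading off the sorted break points: {-7, -6, -2, 8}.
Verification: at each break x_0, at least two indices attain the minimum of min_i(a_i + i · x_0).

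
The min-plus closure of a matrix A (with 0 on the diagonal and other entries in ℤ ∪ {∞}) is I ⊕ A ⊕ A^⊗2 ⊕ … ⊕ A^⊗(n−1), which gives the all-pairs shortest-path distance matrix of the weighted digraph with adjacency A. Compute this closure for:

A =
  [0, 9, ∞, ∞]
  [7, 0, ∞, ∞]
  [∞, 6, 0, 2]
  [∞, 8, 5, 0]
Closure =
  [0, 9, ∞, ∞]
  [7, 0, ∞, ∞]
  [13, 6, 0, 2]
  [15, 8, 5, 0]

This is the Floyd-Warshall all-pairs shortest-path computation. For each intermediate vertex k = 0, 1, …, 3, update dist[i][j] ← min(dist[i][j], dist[i][k] + dist[k][j]). The final matrix gives, for each (i, j), the minimum total weight of any directed path from i to j (possibly empty when i = j).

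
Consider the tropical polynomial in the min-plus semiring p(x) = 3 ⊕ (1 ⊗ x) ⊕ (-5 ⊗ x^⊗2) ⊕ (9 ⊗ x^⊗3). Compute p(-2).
p(-2) = -9

A tropical monomial a ⊗ x^⊗i evaluates to a + i · x. Evaluating each term at x = -2:
  Term 0 contributes 3 + 0 · -2 = 3
  Term 1 contributes 1 + 1 · -2 = -1
  Term 2 contributes -5 + 2 · -2 = -9
  Term 3 contributes 9 + 3 · -2 = 3
p(-2) = ⊕ of these = min[3, -1, -9, 3] = -9.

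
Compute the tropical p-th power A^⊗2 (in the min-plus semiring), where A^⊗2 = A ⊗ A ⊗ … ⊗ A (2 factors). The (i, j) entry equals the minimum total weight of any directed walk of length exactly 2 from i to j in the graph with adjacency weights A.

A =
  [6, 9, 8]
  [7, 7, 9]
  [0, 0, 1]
A^⊗2 =
  [8, 8, 9]
  [9, 9, 10]
  [1, 1, 2]

Each entry (A^⊗2)_ij equals the minimum over all length-2 walks i = v_0 → v_1 → … → v_2 = j of Σ_t A[v_t][v_{t+1}]. For example, for (i, j) = (0, 2) we minimise over 3 possible intermediate vertex sequences; the minimum is 9, attained along the walk 0 → 2 → 2.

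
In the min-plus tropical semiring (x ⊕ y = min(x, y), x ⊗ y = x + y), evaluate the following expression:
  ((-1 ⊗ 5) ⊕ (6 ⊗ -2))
((-1 ⊗ 5) ⊕ (6 ⊗ -2)) = 4

Expand innermost to outermost. Recall ⊕ takes the minimum of its arguments and ⊗ takes their sum. Working out the expression ((-1 ⊗ 5) ⊕ (6 ⊗ -2)) gives 4.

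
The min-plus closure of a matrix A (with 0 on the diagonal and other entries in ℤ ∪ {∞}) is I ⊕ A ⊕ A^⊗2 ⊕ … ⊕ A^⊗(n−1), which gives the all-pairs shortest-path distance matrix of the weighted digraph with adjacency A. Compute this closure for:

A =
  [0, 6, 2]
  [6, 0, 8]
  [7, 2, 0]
Closure =
  [0, 4, 2]
  [6, 0, 8]
  [7, 2, 0]

This is the Floyd-Warshall all-pairs shortest-path computation. For each intermediate vertex k = 0, 1, …, 2, update dist[i][j] ← min(dist[i][j], dist[i][k] + dist[k][j]). The final matrix gives, for each (i, j), the minimum total weight of any directed path from i to j (possibly empty when i = j).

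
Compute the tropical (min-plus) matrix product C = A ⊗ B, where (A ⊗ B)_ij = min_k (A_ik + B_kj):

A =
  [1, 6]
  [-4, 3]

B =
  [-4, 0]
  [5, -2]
A ⊗ B =
  [-3, 1]
  [-8, -4]

Apply the min-plus product entry-by-entry:
  C[0][0] = min over k of (A[0][0] + B[0][0] = 1 + -4 = -3, A[0][1] + B[1][0] = 6 + 5 = 11) = -3 (attained at k = 0)
  C[0][1] = min over k of (A[0][0] + B[0][1] = 1 + 0 = 1, A[0][1] + B[1][1] = 6 + -2 = 4) = 1 (attained at k = 0)
  C[1][0] = min over k of (A[1][0] + B[0][0] = -4 + -4 = -8, A[1][1] + B[1][0] = 3 + 5 = 8) = -8 (attained at k = 0)
  C[1][1] = min over k of (A[1][0] + B[0][1] = -4 + 0 = -4, A[1][1] + B[1][1] = 3 + -2 = 1) = -4 (attained at k = 0)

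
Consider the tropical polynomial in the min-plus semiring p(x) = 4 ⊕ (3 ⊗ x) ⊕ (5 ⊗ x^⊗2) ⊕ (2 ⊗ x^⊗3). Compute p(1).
p(1) = 4

A tropical monomial a ⊗ x^⊗i evaluates to a + i · x. Evaluating each term at x = 1:
  Term 0 contributes 4 + 0 · 1 = 4
  Term 1 contributes 3 + 1 · 1 = 4
  Term 2 contributes 5 + 2 · 1 = 7
  Term 3 contributes 2 + 3 · 1 = 5
p(1) = ⊕ of these = min[4, 4, 7, 5] = 4.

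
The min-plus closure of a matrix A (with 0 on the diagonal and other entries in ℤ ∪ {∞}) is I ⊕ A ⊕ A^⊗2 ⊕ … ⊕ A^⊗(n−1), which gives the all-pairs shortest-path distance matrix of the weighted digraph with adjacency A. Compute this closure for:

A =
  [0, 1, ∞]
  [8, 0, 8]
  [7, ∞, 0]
Closure =
  [0, 1, 9]
  [8, 0, 8]
  [7, 8, 0]

This is the Floyd-Warshall all-pairs shortest-path computation. For each intermediate vertex k = 0, 1, …, 2, update dist[i][j] ← min(dist[i][j], dist[i][k] + dist[k][j]). The final matrix gives, for each (i, j), the minimum total weight of any directed path from i to j (possibly empty when i = j).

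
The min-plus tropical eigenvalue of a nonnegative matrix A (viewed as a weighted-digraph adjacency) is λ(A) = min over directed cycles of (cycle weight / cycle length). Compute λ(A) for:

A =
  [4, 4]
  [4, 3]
λ(A) = 3

Enumerate directed cycles and compute their means (weight / length). Sample:
  cycle 0 → 0: weight = 4, length = 1, mean = 4/1 ≈ 4.000
  cycle 1 → 1: weight = 3, length = 1, mean = 3/1 ≈ 3.000
  cycle 0 → 1 → 0: weight = 8, length = 2, mean = 8/2 ≈ 4.000
  cycle 1 → 0 → 1: weight = 8, length = 2, mean = 8/2 ≈ 4.000
Minimum mean = 3.000, attained e.g. along the cycle 1 → 1 with weight 3 and length 1. So λ(A) = 3/1 = 3.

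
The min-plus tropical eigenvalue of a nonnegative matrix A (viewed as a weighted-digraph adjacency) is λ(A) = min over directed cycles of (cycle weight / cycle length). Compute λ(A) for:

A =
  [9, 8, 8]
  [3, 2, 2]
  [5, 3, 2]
λ(A) = 2

Enumerate directed cycles and compute their means (weight / length). Sample:
  cycle 0 → 0: weight = 9, length = 1, mean = 9/1 ≈ 9.000
  cycle 1 → 1: weight = 2, length = 1, mean = 2/1 ≈ 2.000
  cycle 2 → 2: weight = 2, length = 1, mean = 2/1 ≈ 2.000
  cycle 0 → 1 → 0: weight = 11, length = 2, mean = 11/2 ≈ 5.500
  cycle 0 → 2 → 0: weight = 13, length = 2, mean = 13/2 ≈ 6.500
  cycle 1 → 0 → 1: weight = 11, length = 2, mean = 11/2 ≈ 5.500
Minimum mean = 2.000, attained e.g. along the cycle 1 → 1 with weight 2 and length 1. So λ(A) = 2/1 = 2.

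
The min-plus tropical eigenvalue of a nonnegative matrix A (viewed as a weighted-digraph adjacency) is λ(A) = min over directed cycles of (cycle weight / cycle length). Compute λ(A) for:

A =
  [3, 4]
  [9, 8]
λ(A) = 3

Enumerate directed cycles and compute their means (weight / length). Sample:
  cycle 0 → 0: weight = 3, length = 1, mean = 3/1 ≈ 3.000
  cycle 1 → 1: weight = 8, length = 1, mean = 8/1 ≈ 8.000
  cycle 0 → 1 → 0: weight = 13, length = 2, mean = 13/2 ≈ 6.500
  cycle 1 → 0 → 1: weight = 13, length = 2, mean = 13/2 ≈ 6.500
Minimum mean = 3.000, attained e.g. along the cycle 0 → 0 with weight 3 and length 1. So λ(A) = 3/1 = 3.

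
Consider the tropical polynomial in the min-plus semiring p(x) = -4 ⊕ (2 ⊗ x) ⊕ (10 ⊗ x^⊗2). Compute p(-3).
p(-3) = -4

A tropical monomial a ⊗ x^⊗i evaluates to a + i · x. Evaluating each term at x = -3:
  Term 0 contributes -4 + 0 · -3 = -4
  Term 1 contributes 2 + 1 · -3 = -1
  Term 2 contributes 10 + 2 · -3 = 4
p(-3) = ⊕ of these = min[-4, -1, 4] = -4.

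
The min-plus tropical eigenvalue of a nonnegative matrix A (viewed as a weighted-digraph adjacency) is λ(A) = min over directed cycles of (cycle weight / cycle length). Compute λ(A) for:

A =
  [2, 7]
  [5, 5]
λ(A) = 2

Enumerate directed cycles and compute their means (weight / length). Sample:
  cycle 0 → 0: weight = 2, length = 1, mean = 2/1 ≈ 2.000
  cycle 1 → 1: weight = 5, length = 1, mean = 5/1 ≈ 5.000
  cycle 0 → 1 → 0: weight = 12, length = 2, mean = 12/2 ≈ 6.000
  cycle 1 → 0 → 1: weight = 12, length = 2, mean = 12/2 ≈ 6.000
Minimum mean = 2.000, attained e.g. along the cycle 0 → 0 with weight 2 and length 1. So λ(A) = 2/1 = 2.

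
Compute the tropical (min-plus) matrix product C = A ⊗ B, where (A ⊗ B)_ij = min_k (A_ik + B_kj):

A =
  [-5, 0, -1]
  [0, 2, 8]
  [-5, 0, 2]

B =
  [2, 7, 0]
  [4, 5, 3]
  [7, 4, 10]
A ⊗ B =
  [-3, 2, -5]
  [2, 7, 0]
  [-3, 2, -5]

Apply the min-plus product entry-by-entry:
  C[0][0] = min over k of (A[0][0] + B[0][0] = -5 + 2 = -3, A[0][1] + B[1][0] = 0 + 4 = 4, A[0][2] + B[2][0] = -1 + 7 = 6) = -3 (attained at k = 0)
  C[0][1] = min over k of (A[0][0] + B[0][1] = -5 + 7 = 2, A[0][1] + B[1][1] = 0 + 5 = 5, A[0][2] + B[2][1] = -1 + 4 = 3) = 2 (attained at k = 0)
  C[0][2] = min over k of (A[0][0] + B[0][2] = -5 + 0 = -5, A[0][1] + B[1][2] = 0 + 3 = 3, A[0][2] + B[2][2] = -1 + 10 = 9) = -5 (attained at k = 0)
  C[1][0] = min over k of (A[1][0] + B[0][0] = 0 + 2 = 2, A[1][1] + B[1][0] = 2 + 4 = 6, A[1][2] + B[2][0] = 8 + 7 = 15) = 2 (attained at k = 0)
  C[1][1] = min over k of (A[1][0] + B[0][1] = 0 + 7 = 7, A[1][1] + B[1][1] = 2 + 5 = 7, A[1][2] + B[2][1] = 8 + 4 = 12) = 7 (attained at k = 0)
  C[1][2] = min over k of (A[1][0] + B[0][2] = 0 + 0 = 0, A[1][1] + B[1][2] = 2 + 3 = 5, A[1][2] + B[2][2] = 8 + 10 = 18) = 0 (attained at k = 0)
  C[2][0] = min over k of (A[2][0] + B[0][0] = -5 + 2 = -3, A[2][1] + B[1][0] = 0 + 4 = 4, A[2][2] + B[2][0] = 2 + 7 = 9) = -3 (attained at k = 0)
  C[2][1] = min over k of (A[2][0] + B[0][1] = -5 + 7 = 2, A[2][1] + B[1][1] = 0 + 5 = 5, A[2][2] + B[2][1] = 2 + 4 = 6) = 2 (attained at k = 0)
  C[2][2] = min over k of (A[2][0] + B[0][2] = -5 + 0 = -5, A[2][1] + B[1][2] = 0 + 3 = 3, A[2][2] + B[2][2] = 2 + 10 = 12) = -5 (attained at k = 0)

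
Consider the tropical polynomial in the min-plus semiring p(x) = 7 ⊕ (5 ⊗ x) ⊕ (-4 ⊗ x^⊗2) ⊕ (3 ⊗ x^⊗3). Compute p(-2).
p(-2) = -8

A tropical monomial a ⊗ x^⊗i evaluates to a + i · x. Evaluating each term at x = -2:
  Term 0 contributes 7 + 0 · -2 = 7
  Term 1 contributes 5 + 1 · -2 = 3
  Term 2 contributes -4 + 2 · -2 = -8
  Term 3 contributes 3 + 3 · -2 = -3
p(-2) = ⊕ of these = min[7, 3, -8, -3] = -8.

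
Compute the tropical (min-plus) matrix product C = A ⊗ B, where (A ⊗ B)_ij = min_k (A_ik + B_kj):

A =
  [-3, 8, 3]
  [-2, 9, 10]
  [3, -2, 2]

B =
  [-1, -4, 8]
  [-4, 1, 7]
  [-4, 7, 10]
A ⊗ B =
  [-4, -7, 5]
  [-3, -6, 6]
  [-6, -1, 5]

Apply the min-plus product entry-by-entry:
  C[0][0] = min over k of (A[0][0] + B[0][0] = -3 + -1 = -4, A[0][1] + B[1][0] = 8 + -4 = 4, A[0][2] + B[2][0] = 3 + -4 = -1) = -4 (attained at k = 0)
  C[0][1] = min over k of (A[0][0] + B[0][1] = -3 + -4 = -7, A[0][1] + B[1][1] = 8 + 1 = 9, A[0][2] + B[2][1] = 3 + 7 = 10) = -7 (attained at k = 0)
  C[0][2] = min over k of (A[0][0] + B[0][2] = -3 + 8 = 5, A[0][1] + B[1][2] = 8 + 7 = 15, A[0][2] + B[2][2] = 3 + 10 = 13) = 5 (attained at k = 0)
  C[1][0] = min over k of (A[1][0] + B[0][0] = -2 + -1 = -3, A[1][1] + B[1][0] = 9 + -4 = 5, A[1][2] + B[2][0] = 10 + -4 = 6) = -3 (attained at k = 0)
  C[1][1] = min over k of (A[1][0] + B[0][1] = -2 + -4 = -6, A[1][1] + B[1][1] = 9 + 1 = 10, A[1][2] + B[2][1] = 10 + 7 = 17) = -6 (attained at k = 0)
  C[1][2] = min over k of (A[1][0] + B[0][2] = -2 + 8 = 6, A[1][1] + B[1][2] = 9 + 7 = 16, A[1][2] + B[2][2] = 10 + 10 = 20) = 6 (attained at k = 0)
  C[2][0] = min over k of (A[2][0] + B[0][0] = 3 + -1 = 2, A[2][1] + B[1][0] = -2 + -4 = -6, A[2][2] + B[2][0] = 2 + -4 = -2) = -6 (attained at k = 1)
  C[2][1] = min over k of (A[2][0] + B[0][1] = 3 + -4 = -1, A[2][1] + B[1][1] = -2 + 1 = -1, A[2][2] + B[2][1] = 2 + 7 = 9) = -1 (attained at k = 0)
  C[2][2] = min over k of (A[2][0] + B[0][2] = 3 + 8 = 11, A[2][1] + B[1][2] = -2 + 7 = 5, A[2][2] + B[2][2] = 2 + 10 = 12) = 5 (attained at k = 1)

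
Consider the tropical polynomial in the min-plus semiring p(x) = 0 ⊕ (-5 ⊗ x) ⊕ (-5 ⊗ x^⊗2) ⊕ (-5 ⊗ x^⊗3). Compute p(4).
p(4) = -1

A tropical monomial a ⊗ x^⊗i evaluates to a + i · x. Evaluating each term at x = 4:
  Term 0 contributes 0 + 0 · 4 = 0
  Term 1 contributes -5 + 1 · 4 = -1
  Term 2 contributes -5 + 2 · 4 = 3
  Term 3 contributes -5 + 3 · 4 = 7
p(4) = ⊕ of these = min[0, -1, 3, 7] = -1.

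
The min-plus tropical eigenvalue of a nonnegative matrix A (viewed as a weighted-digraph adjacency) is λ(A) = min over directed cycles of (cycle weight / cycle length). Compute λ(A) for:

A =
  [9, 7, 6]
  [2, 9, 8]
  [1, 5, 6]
λ(A) = 7/2

Enumerate directed cycles and compute their means (weight / length). Sample:
  cycle 0 → 0: weight = 9, length = 1, mean = 9/1 ≈ 9.000
  cycle 1 → 1: weight = 9, length = 1, mean = 9/1 ≈ 9.000
  cycle 2 → 2: weight = 6, length = 1, mean = 6/1 ≈ 6.000
  cycle 0 → 1 → 0: weight = 9, length = 2, mean = 9/2 ≈ 4.500
  cycle 0 → 2 → 0: weight = 7, length = 2, mean = 7/2 ≈ 3.500
  cycle 1 → 0 → 1: weight = 9, length = 2, mean = 9/2 ≈ 4.500
Minimum mean = 3.500, attained e.g. along the cycle 0 → 2 → 0 with weight 7 and length 2. So λ(A) = 7/2 = 7/2.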